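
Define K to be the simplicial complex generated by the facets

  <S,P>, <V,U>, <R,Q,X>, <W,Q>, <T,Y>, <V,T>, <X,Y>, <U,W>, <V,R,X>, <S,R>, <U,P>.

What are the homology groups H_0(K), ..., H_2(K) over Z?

Order the vertices as P < Q < R < S < T < U < V < W < X < Y. Listing each simplex with vertices in this order, K has dimension 2 with simplices:

  0-simplices (10): P, Q, R, S, T, U, V, W, X, Y
  1-simplices (14): PS, PU, QR, QW, QX, RS, RV, RX, TV, TY, UV, UW, VX, XY
  2-simplices (2): QRX, RVX

so the chain groups are C_0 ≅ Z^10, C_1 ≅ Z^14, C_2 ≅ Z^2.

Boundary ∂_1: C_1 → C_0 sends each edge [p,q] (with p < q) to q − p.
The 10×14 boundary matrix has rank 9 and Smith normal form diag(1,1,1,1,1,1,1,1,1).

Boundary ∂_2: C_2 → C_1 sends each 2-simplex [p,q,r] to [q,r] − [p,r] + [p,q]. For instance
  ∂RVX = VX − RX + RV,
  ∂QRX = RX − QX + QR.
This gives a 14×2 integer matrix of rank 2; reducing to Smith normal form yields diagonal entries (1,1).

Computing H_k = (kernel of ∂_k) / (image of ∂_{k+1}):

  H_0: rank C_0 − rank ∂_1 = 10 − 9 = 1, and the invariant factors of ∂_1 are all 1, so H_0 ≅ Z.
  H_1: rank ker ∂_1 − rank ∂_2 = (14 − 9) − 2 = 3, and the invariant factors of ∂_2 are all 1, so H_1 ≅ Z^3.
  H_2: rank ker ∂_2 − rank ∂_3 = (2 − 2) − 0 = 0, and there is no ∂_3, so H_2 ≅ 0.

As a check, the Euler characteristic is 10 − 14 + 2 = -2, which agrees with 1 − 3 + 0 = -2.

H_0 ≅ Z,  H_1 ≅ Z^3,  H_2 = 0.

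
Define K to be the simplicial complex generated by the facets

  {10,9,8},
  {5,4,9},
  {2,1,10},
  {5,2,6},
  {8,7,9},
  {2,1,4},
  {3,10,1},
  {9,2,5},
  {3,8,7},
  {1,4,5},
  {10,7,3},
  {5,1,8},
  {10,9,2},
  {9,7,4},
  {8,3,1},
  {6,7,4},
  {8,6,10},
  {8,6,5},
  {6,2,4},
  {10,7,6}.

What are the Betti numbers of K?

Take the total order 1 < 2 < 3 < 4 < 5 < 6 < 7 < 8 < 9 < 10 on the vertex set. Then K (dimension 2) consists of the simplices:

  0-simplices (10): [1], [2], [3], [4], [5], [6], [7], [8], [9], [10]
  1-simplices (30): (30 of them)
  2-simplices (20): (20 of them)

Hence C_0 ≅ Z^10, C_1 ≅ Z^30, C_2 ≅ Z^20.

The boundary map ∂_1: C_1 → C_0 is given by ∂[p,q] = [q] − [p].
This gives a 10×30 integer matrix of rank 9; reducing to Smith normal form yields diagonal entries (1,1,1,1,1,1,1,1,1).

Boundary ∂_2: C_2 → C_1 acts by ∂[p,q,r] = [q,r] − [p,r] + [p,q]. For instance
  ∂[6,7,10] = [7,10] − [6,10] + [6,7],
  ∂[4,6,7] = [6,7] − [4,7] + [4,6].
The resulting 30×20 matrix has rank 20, and its Smith normal form has invariant factors (1,1,1,1,1,1,1,1,1,1,1,1,1,1,1,1,1,1,1,2).

Reading off H_k = ker ∂_k / im ∂_{k+1}:

  H_0: rank C_0 − rank ∂_1 = 10 − 9 = 1, and the invariant factors of ∂_1 are all 1, so H_0 = Z.
  H_1: rank ker ∂_1 − rank ∂_2 = (30 − 9) − 20 = 1, and ∂_2 has invariant factor 2 > 1, so H_1 = Z ⊕ Z_2.
  H_2: rank ker ∂_2 − rank ∂_3 = (20 − 20) − 0 = 0, and there is no ∂_3, so H_2 = 0.

Hence the Betti numbers are b_0 = 1, b_1 = 1, b_2 = 0.

b_0 = 1, b_1 = 1, b_2 = 0.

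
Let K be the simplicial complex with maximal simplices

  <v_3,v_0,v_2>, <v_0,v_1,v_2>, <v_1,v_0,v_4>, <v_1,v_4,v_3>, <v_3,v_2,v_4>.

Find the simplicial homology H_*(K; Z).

Fix the vertex order v_0 < v_1 < v_2 < v_3 < v_4 and write every simplex with vertices in increasing order. Then dim K = 2 and the simplices of K are:

  0-simplices (5): [v_0], [v_1], [v_2], [v_3], [v_4]
  1-simplices (10): [v_0,v_1], [v_0,v_2], [v_0,v_3], [v_0,v_4], [v_1,v_2], [v_1,v_3], [v_1,v_4], [v_2,v_3], [v_2,v_4], [v_3,v_4]
  2-simplices (5): [v_0,v_1,v_2], [v_0,v_1,v_4], [v_0,v_2,v_3], [v_1,v_3,v_4], [v_2,v_3,v_4]

Hence C_0 ≅ Z^5, C_1 ≅ Z^10, C_2 ≅ Z^5.

The boundary map ∂_1: C_1 → C_0 is given by ∂[p,q] = [q] − [p].
As a 5×10 matrix over Z this has rank 4, with invariant factors (1,1,1,1).

∂_2: C_2 → C_1 sends each 2-simplex [p,q,r] to [q,r] − [p,r] + [p,q]. For instance
  ∂[v_1,v_3,v_4] = [v_3,v_4] − [v_1,v_4] + [v_1,v_3],
  ∂[v_0,v_1,v_2] = [v_1,v_2] − [v_0,v_2] + [v_0,v_1].
This gives a 10×5 integer matrix of rank 5; reducing to Smith normal form yields diagonal entries (1,1,1,1,1).

Reading off H_k = ker ∂_k / im ∂_{k+1}:

  H_0: rank C_0 − rank ∂_1 = 5 − 4 = 1, and the invariant factors of ∂_1 are all 1, so H_0 ≅ Z.
  H_1: rank ker ∂_1 − rank ∂_2 = (10 − 4) − 5 = 1, and the invariant factors of ∂_2 are all 1, so H_1 ≅ Z.
  H_2: rank ker ∂_2 − rank ∂_3 = (5 − 5) − 0 = 0, and there is no ∂_3, so H_2 ≅ 0.

H_0 ≅ Z,  H_1 ≅ Z,  H_2 = 0.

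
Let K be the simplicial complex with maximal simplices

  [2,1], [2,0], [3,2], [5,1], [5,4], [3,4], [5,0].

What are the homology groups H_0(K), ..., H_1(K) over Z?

H_0 ≅ Z,  H_1 ≅ Z^2.

Order the vertices as 0 < 1 < 2 < 3 < 4 < 5. Listing each simplex with vertices in this order, K has dimension 1 with simplices:

  0-simplices (6): [0], [1], [2], [3], [4], [5]
  1-simplices (7): [0,2], [0,5], [1,2], [1,5], [2,3], [3,4], [4,5]

so the chain groups are C_0 ≅ Z^6, C_1 ≅ Z^7.

∂_1: C_1 → C_0 sends each edge [p,q] (with p < q) to q − p.
This gives a 6×7 integer matrix of rank 5; reducing to Smith normal form yields diagonal entries (1,1,1,1,1).

Reading off H_k = ker ∂_k / im ∂_{k+1}:

  H_0: rank C_0 − rank ∂_1 = 6 − 5 = 1, and the invariant factors of ∂_1 are all 1, so H_0 = Z.
  H_1: rank ker ∂_1 − rank ∂_2 = (7 − 5) − 0 = 2, and there is no ∂_2, so H_1 = Z^2.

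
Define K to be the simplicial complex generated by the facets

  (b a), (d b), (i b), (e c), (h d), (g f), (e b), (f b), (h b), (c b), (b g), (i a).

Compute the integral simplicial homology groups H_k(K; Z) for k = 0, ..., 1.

We work with the vertex ordering a < b < c < d < e < f < g < h < i. The simplices of K, each written with vertices in increasing order, are:

  0-simplices (9): a, b, c, d, e, f, g, h, i
  1-simplices (12): ab, ai, bc, bd, be, bf, bg, bh, bi, ce, dh, fg

Hence C_0 ≅ Z^9, C_1 ≅ Z^12.

Boundary ∂_1: C_1 → C_0 maps an edge to its endpoints' difference, ∂[p,q] = q − p.
This gives a 9×12 integer matrix of rank 8; reducing to Smith normal form yields diagonal entries (1,1,1,1,1,1,1,1).

Now H_k = ker ∂_k / im ∂_{k+1}, so:

  H_0: rank C_0 − rank ∂_1 = 9 − 8 = 1, and the invariant factors of ∂_1 are all 1, so H_0 = Z.
  H_1: rank ker ∂_1 − rank ∂_2 = (12 − 8) − 0 = 4, and there is no ∂_2, so H_1 = Z^4.

As a check, the Euler characteristic is 9 − 12 = -3, which agrees with 1 − 4 = -3.

H_0 = Z,  H_1 = Z^4.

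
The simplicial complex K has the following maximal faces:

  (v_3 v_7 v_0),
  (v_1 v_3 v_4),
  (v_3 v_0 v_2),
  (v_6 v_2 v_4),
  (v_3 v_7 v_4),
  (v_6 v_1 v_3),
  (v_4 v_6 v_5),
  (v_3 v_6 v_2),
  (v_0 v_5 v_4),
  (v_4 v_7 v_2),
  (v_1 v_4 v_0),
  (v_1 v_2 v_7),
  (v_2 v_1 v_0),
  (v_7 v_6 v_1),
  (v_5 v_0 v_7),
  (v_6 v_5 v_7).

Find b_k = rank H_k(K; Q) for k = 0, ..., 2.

Fix the vertex order v_0 < v_1 < v_2 < v_3 < v_4 < v_5 < v_6 < v_7 and write every simplex with vertices in increasing order. Then dim K = 2 and the simplices of K are:

  0-simplices (8): [v_0], [v_1], [v_2], [v_3], [v_4], [v_5], [v_6], [v_7]
  1-simplices (24): (24 of them)
  2-simplices (16): (16 of them)

giving chain groups C_0 ≅ Z^8, C_1 ≅ Z^24, C_2 ≅ Z^16.

Boundary ∂_1: C_1 → C_0 sends each edge [p,q] (with p < q) to q − p. For instance
  ∂[v_3,v_7] = [v_7] − [v_3].
This gives a 8×24 integer matrix of rank 7; reducing to Smith normal form yields diagonal entries (1,1,1,1,1,1,1).

The boundary map ∂_2: C_2 → C_1 acts by ∂[p,q,r] = [q,r] − [p,r] + [p,q]. For instance
  ∂[v_3,v_4,v_7] = [v_4,v_7] − [v_3,v_7] + [v_3,v_4],
  ∂[v_0,v_3,v_7] = [v_3,v_7] − [v_0,v_7] + [v_0,v_3].
The resulting 24×16 matrix has rank 15, and its Smith normal form has invariant factors (1,1,1,1,1,1,1,1,1,1,1,1,1,1,1).

Now H_k = ker ∂_k / im ∂_{k+1}, so:

  H_0: rank C_0 − rank ∂_1 = 8 − 7 = 1, and the invariant factors of ∂_1 are all 1, so H_0 ≅ Z.
  H_1: rank ker ∂_1 − rank ∂_2 = (24 − 7) − 15 = 2, and the invariant factors of ∂_2 are all 1, so H_1 ≅ Z^2.
  H_2: rank ker ∂_2 − rank ∂_3 = (16 − 15) − 0 = 1, and there is no ∂_3, so H_2 ≅ Z.

As a check, the Euler characteristic is 8 − 24 + 16 = 0, which agrees with 1 − 2 + 1 = 0.

Hence the Betti numbers are b_0 = 1, b_1 = 2, b_2 = 1.

b_0 = 1, b_1 = 2, b_2 = 1.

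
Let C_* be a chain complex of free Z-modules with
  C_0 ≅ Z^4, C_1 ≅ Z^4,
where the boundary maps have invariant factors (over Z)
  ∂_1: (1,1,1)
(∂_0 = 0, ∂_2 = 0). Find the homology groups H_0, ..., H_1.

H_0: b_0 = 4 − 0 − 3 = 1; torsion from ∂_1 factors > 1: none. So H_0 ≅ Z.
H_1: b_1 = 4 − 3 − 0 = 1; torsion from ∂_2 factors > 1: none. So H_1 ≅ Z.

H_0 ≅ Z,  H_1 ≅ Z.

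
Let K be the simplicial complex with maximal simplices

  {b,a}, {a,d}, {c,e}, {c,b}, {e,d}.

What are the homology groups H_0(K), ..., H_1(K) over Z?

We work with the vertex ordering a < b < c < d < e. The simplices of K, each written with vertices in increasing order, are:

  0-simplices (5): a, b, c, d, e
  1-simplices (5): ab, ad, bc, ce, de

Hence C_0 ≅ Z^5, C_1 ≅ Z^5.

∂_1: C_1 → C_0 sends each edge [p,q] (with p < q) to q − p. For instance
  ∂ab = b − a.
As a 5×5 matrix over Z this has rank 4, with invariant factors (1,1,1,1).

Computing H_k = (kernel of ∂_k) / (image of ∂_{k+1}):

  H_0: rank C_0 − rank ∂_1 = 5 − 4 = 1, and the invariant factors of ∂_1 are all 1, so H_0 = Z.
  H_1: rank ker ∂_1 − rank ∂_2 = (5 − 4) − 0 = 1, and there is no ∂_2, so H_1 = Z.

H_0 = Z,  H_1 = Z.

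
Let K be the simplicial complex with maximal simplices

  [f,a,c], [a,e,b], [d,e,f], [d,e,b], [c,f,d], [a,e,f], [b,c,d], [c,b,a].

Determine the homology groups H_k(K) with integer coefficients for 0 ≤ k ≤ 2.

Order the vertices as a < b < c < d < e < f. Listing each simplex with vertices in this order, K has dimension 2 with simplices:

  0-simplices (6): a, b, c, d, e, f
  1-simplices (12): ab, ac, ae, af, bc, bd, be, cd, cf, de, df, ef
  2-simplices (8): abc, abe, acf, aef, bcd, bde, cdf, def

Hence C_0 ≅ Z^6, C_1 ≅ Z^12, C_2 ≅ Z^8.

Boundary ∂_1: C_1 → C_0 maps an edge to its endpoints' difference, ∂[p,q] = q − p. For instance
  ∂ef = f − e.
The resulting 6×12 matrix has rank 5, and its Smith normal form has invariant factors (1,1,1,1,1).

Boundary ∂_2: C_2 → C_1 maps a triangle to the signed sum of its edges. For instance
  ∂bde = de − be + bd,
  ∂aef = ef − af + ae.
As a 12×8 matrix over Z this has rank 7, with invariant factors (1,1,1,1,1,1,1).

Reading off H_k = ker ∂_k / im ∂_{k+1}:

  H_0: rank C_0 − rank ∂_1 = 6 − 5 = 1, and the invariant factors of ∂_1 are all 1, so H_0 = Z.
  H_1: rank ker ∂_1 − rank ∂_2 = (12 − 5) − 7 = 0, and the invariant factors of ∂_2 are all 1, so H_1 = 0.
  H_2: rank ker ∂_2 − rank ∂_3 = (8 − 7) − 0 = 1, and there is no ∂_3, so H_2 = Z.

H_0 = Z,  H_1 = 0,  H_2 = Z.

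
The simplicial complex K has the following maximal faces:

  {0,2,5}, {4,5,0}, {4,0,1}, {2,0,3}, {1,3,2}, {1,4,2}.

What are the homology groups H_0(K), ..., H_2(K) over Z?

H_0 = Z,  H_1 = Z,  H_2 = 0.

We work with the vertex ordering 0 < 1 < 2 < 3 < 4 < 5. The simplices of K, each written with vertices in increasing order, are:

  0-simplices (6): [0], [1], [2], [3], [4], [5]
  1-simplices (12): [0,1], [0,2], [0,3], [0,4], [0,5], [1,2], [1,3], [1,4], [2,3], [2,4], [2,5], [4,5]
  2-simplices (6): [0,1,4], [0,2,3], [0,2,5], [0,4,5], [1,2,3], [1,2,4]

giving chain groups C_0 ≅ Z^6, C_1 ≅ Z^12, C_2 ≅ Z^6.

∂_1: C_1 → C_0 maps an edge to its endpoints' difference, ∂[p,q] = q − p.
The resulting 6×12 matrix has rank 5, and its Smith normal form has invariant factors (1,1,1,1,1).

Boundary ∂_2: C_2 → C_1 acts by ∂[p,q,r] = [q,r] − [p,r] + [p,q]. For instance
  ∂[0,4,5] = [4,5] − [0,5] + [0,4],
  ∂[0,2,3] = [2,3] − [0,3] + [0,2].
The resulting 12×6 matrix has rank 6, and its Smith normal form has invariant factors (1,1,1,1,1,1).

Computing H_k = (kernel of ∂_k) / (image of ∂_{k+1}):

  H_0: rank C_0 − rank ∂_1 = 6 − 5 = 1, and the invariant factors of ∂_1 are all 1, so H_0 = Z.
  H_1: rank ker ∂_1 − rank ∂_2 = (12 − 5) − 6 = 1, and the invariant factors of ∂_2 are all 1, so H_1 = Z.
  H_2: rank ker ∂_2 − rank ∂_3 = (6 − 6) − 0 = 0, and there is no ∂_3, so H_2 = 0.

As a check, the Euler characteristic is 6 − 12 + 6 = 0, which agrees with 1 − 1 + 0 = 0.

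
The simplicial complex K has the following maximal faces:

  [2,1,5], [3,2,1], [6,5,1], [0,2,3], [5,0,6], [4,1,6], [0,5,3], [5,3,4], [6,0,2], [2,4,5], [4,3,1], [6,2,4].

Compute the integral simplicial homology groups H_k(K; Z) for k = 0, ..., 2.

Fix the vertex order 0 < 1 < 2 < 3 < 4 < 5 < 6 and write every simplex with vertices in increasing order. Then dim K = 2 and the simplices of K are:

  0-simplices (7): [0], [1], [2], [3], [4], [5], [6]
  1-simplices (18): [0,2], [0,3], [0,5], [0,6], [1,2], [1,3], [1,4], [1,5], [1,6], [2,3], [2,4], [2,5], [2,6], [3,4], [3,5], [4,5], [4,6], [5,6]
  2-simplices (12): [0,2,3], [0,2,6], [0,3,5], [0,5,6], [1,2,3], [1,2,5], [1,3,4], [1,4,6], [1,5,6], [2,4,5], [2,4,6], [3,4,5]

giving chain groups C_0 ≅ Z^7, C_1 ≅ Z^18, C_2 ≅ Z^12.

Boundary ∂_1: C_1 → C_0 maps an edge to its endpoints' difference, ∂[p,q] = q − p. For instance
  ∂[1,2] = [2] − [1].
This gives a 7×18 integer matrix of rank 6; reducing to Smith normal form yields diagonal entries (1,1,1,1,1,1).

Boundary ∂_2: C_2 → C_1 sends each 2-simplex [p,q,r] to [q,r] − [p,r] + [p,q]. For instance
  ∂[0,2,6] = [2,6] − [0,6] + [0,2],
  ∂[2,4,5] = [4,5] − [2,5] + [2,4].
The resulting 18×12 matrix has rank 12, and its Smith normal form has invariant factors (1,1,1,1,1,1,1,1,1,1,1,2).

From H_k ≅ ker(∂_k) / im(∂_{k+1}) we obtain:

  H_0: rank C_0 − rank ∂_1 = 7 − 6 = 1, and the invariant factors of ∂_1 are all 1, so H_0 = Z.
  H_1: rank ker ∂_1 − rank ∂_2 = (18 − 6) − 12 = 0, and ∂_2 has invariant factor 2 > 1, so H_1 = Z/2Z.
  H_2: rank ker ∂_2 − rank ∂_3 = (12 − 12) − 0 = 0, and there is no ∂_3, so H_2 = 0.

As a check, the Euler characteristic is 7 − 18 + 12 = 1, which agrees with 1 − 0 + 0 = 1.
(K is a triangulation of the real projective plane RP^2.)

H_0 ≅ Z,  H_1 ≅ Z/2Z,  H_2 = 0.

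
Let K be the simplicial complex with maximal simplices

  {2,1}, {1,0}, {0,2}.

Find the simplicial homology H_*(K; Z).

Order the vertices as 0 < 1 < 2. Listing each simplex with vertices in this order, K has dimension 1 with simplices:

  0-simplices (3): [0], [1], [2]
  1-simplices (3): [0,1], [0,2], [1,2]

so the chain groups are C_0 ≅ Z^3, C_1 ≅ Z^3.

Boundary ∂_1: C_1 → C_0 maps an edge to its endpoints' difference, ∂[p,q] = q − p. For instance
  ∂[0,2] = [2] − [0].
As a 3×3 matrix over Z this has rank 2, with invariant factors (1,1).

Reading off H_k = ker ∂_k / im ∂_{k+1}:

  H_0: rank C_0 − rank ∂_1 = 3 − 2 = 1, and the invariant factors of ∂_1 are all 1, so H_0 ≅ Z.
  H_1: rank ker ∂_1 − rank ∂_2 = (3 − 2) − 0 = 1, and there is no ∂_2, so H_1 ≅ Z.

As a check, the Euler characteristic is 3 − 3 = 0, which agrees with 1 − 1 = 0.

H_0 = Z,  H_1 = Z.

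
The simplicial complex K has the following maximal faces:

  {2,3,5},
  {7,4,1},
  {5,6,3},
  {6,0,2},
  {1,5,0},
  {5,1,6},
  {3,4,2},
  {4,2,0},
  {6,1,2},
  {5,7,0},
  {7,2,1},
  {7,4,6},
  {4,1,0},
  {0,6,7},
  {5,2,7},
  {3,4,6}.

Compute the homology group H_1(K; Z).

H_1 ≅ Z^2.

Take the total order 0 < 1 < 2 < 3 < 4 < 5 < 6 < 7 on the vertex set. Then K (dimension 2) consists of the simplices:

  0-simplices (8): [0], [1], [2], [3], [4], [5], [6], [7]
  1-simplices (24): (24 of them)
  2-simplices (16): [0,1,4], [0,1,5], [0,2,4], [0,2,6], [0,5,7], [0,6,7], [1,2,6], [1,2,7], [1,4,7], [1,5,6], [2,3,4], [2,3,5], [2,5,7], [3,4,6], [3,5,6], [4,6,7]

so the chain groups are C_0 ≅ Z^8, C_1 ≅ Z^24, C_2 ≅ Z^16.

∂_1: C_1 → C_0 maps an edge to its endpoints' difference, ∂[p,q] = q − p. For instance
  ∂[4,6] = [6] − [4].
As a 8×24 matrix over Z this has rank 7, with invariant factors (1,1,1,1,1,1,1).

The boundary map ∂_2: C_2 → C_1 sends each 2-simplex [p,q,r] to [q,r] − [p,r] + [p,q]. For instance
  ∂[0,1,5] = [1,5] − [0,5] + [0,1],
  ∂[0,1,4] = [1,4] − [0,4] + [0,1].
This gives a 24×16 integer matrix of rank 15; reducing to Smith normal form yields diagonal entries (1,1,1,1,1,1,1,1,1,1,1,1,1,1,1).

Computing H_k = (kernel of ∂_k) / (image of ∂_{k+1}):

  H_1: rank ker ∂_1 − rank ∂_2 = (24 − 7) − 15 = 2, and the invariant factors of ∂_2 are all 1, so H_1 = Z^2.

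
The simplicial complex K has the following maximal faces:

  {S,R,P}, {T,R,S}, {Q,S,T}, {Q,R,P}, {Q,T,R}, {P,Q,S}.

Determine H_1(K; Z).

H_1 = 0.

We work with the vertex ordering P < Q < R < S < T. The simplices of K, each written with vertices in increasing order, are:

  0-simplices (5): P, Q, R, S, T
  1-simplices (9): PQ, PR, PS, QR, QS, QT, RS, RT, ST
  2-simplices (6): PQR, PQS, PRS, QRT, QST, RST

giving chain groups C_0 ≅ Z^5, C_1 ≅ Z^9, C_2 ≅ Z^6.

The boundary map ∂_1: C_1 → C_0 maps an edge to its endpoints' difference, ∂[p,q] = q − p.
This gives a 5×9 integer matrix of rank 4; reducing to Smith normal form yields diagonal entries (1,1,1,1).

The boundary map ∂_2: C_2 → C_1 sends each 2-simplex [p,q,r] to [q,r] − [p,r] + [p,q]. For instance
  ∂PQS = QS − PS + PQ,
  ∂QST = ST − QT + QS.
The resulting 9×6 matrix has rank 5, and its Smith normal form has invariant factors (1,1,1,1,1).

Now H_k = ker ∂_k / im ∂_{k+1}, so:

  H_1: rank ker ∂_1 − rank ∂_2 = (9 − 4) − 5 = 0, and the invariant factors of ∂_2 are all 1, so H_1 ≅ 0.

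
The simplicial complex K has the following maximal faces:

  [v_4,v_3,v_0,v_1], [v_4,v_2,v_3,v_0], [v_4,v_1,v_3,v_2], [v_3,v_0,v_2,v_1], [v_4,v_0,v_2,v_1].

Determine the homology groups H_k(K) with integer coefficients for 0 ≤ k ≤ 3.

H_0 ≅ Z,  H_1 = 0,  H_2 = 0,  H_3 ≅ Z.

Fix the vertex order v_0 < v_1 < v_2 < v_3 < v_4 and write every simplex with vertices in increasing order. Then dim K = 3 and the simplices of K are:

  0-simplices (5): [v_0], [v_1], [v_2], [v_3], [v_4]
  1-simplices (10): [v_0,v_1], [v_0,v_2], [v_0,v_3], [v_0,v_4], [v_1,v_2], [v_1,v_3], [v_1,v_4], [v_2,v_3], [v_2,v_4], [v_3,v_4]
  2-simplices (10): [v_0,v_1,v_2], [v_0,v_1,v_3], [v_0,v_1,v_4], [v_0,v_2,v_3], [v_0,v_2,v_4], [v_0,v_3,v_4], [v_1,v_2,v_3], [v_1,v_2,v_4], [v_1,v_3,v_4], [v_2,v_3,v_4]
  3-simplices (5): [v_0,v_1,v_2,v_3], [v_0,v_1,v_2,v_4], [v_0,v_1,v_3,v_4], [v_0,v_2,v_3,v_4], [v_1,v_2,v_3,v_4]

giving chain groups C_0 ≅ Z^5, C_1 ≅ Z^10, C_2 ≅ Z^10, C_3 ≅ Z^5.

∂_1: C_1 → C_0 maps an edge to its endpoints' difference, ∂[p,q] = q − p.
The resulting 5×10 matrix has rank 4, and its Smith normal form has invariant factors (1,1,1,1).

Boundary ∂_2: C_2 → C_1 maps a triangle to the signed sum of its edges. For instance
  ∂[v_0,v_2,v_4] = [v_2,v_4] − [v_0,v_4] + [v_0,v_2],
  ∂[v_1,v_2,v_4] = [v_2,v_4] − [v_1,v_4] + [v_1,v_2].
This gives a 10×10 integer matrix of rank 6; reducing to Smith normal form yields diagonal entries (1,1,1,1,1,1).

∂_3: C_3 → C_2 sends each 3-simplex σ to the alternating sum Σ_i (−1)^i (σ with its i-th vertex removed). For instance
  ∂[v_0,v_1,v_2,v_4] = [v_1,v_2,v_4] − [v_0,v_2,v_4] + [v_0,v_1,v_4] − [v_0,v_1,v_2],
  ∂[v_0,v_1,v_3,v_4] = [v_1,v_3,v_4] − [v_0,v_3,v_4] + [v_0,v_1,v_4] − [v_0,v_1,v_3].
As a 10×5 matrix over Z this has rank 4, with invariant factors (1,1,1,1).

Computing H_k = (kernel of ∂_k) / (image of ∂_{k+1}):

  H_0: rank C_0 − rank ∂_1 = 5 − 4 = 1, and the invariant factors of ∂_1 are all 1, so H_0 ≅ Z.
  H_1: rank ker ∂_1 − rank ∂_2 = (10 − 4) − 6 = 0, and the invariant factors of ∂_2 are all 1, so H_1 ≅ 0.
  H_2: rank ker ∂_2 − rank ∂_3 = (10 − 6) − 4 = 0, and the invariant factors of ∂_3 are all 1, so H_2 ≅ 0.
  H_3: rank ker ∂_3 − rank ∂_4 = (5 − 4) − 0 = 1, and there is no ∂_4, so H_3 ≅ Z.

As a check, the Euler characteristic is 5 − 10 + 10 − 5 = 0, which agrees with 1 − 0 + 0 − 1 = 0.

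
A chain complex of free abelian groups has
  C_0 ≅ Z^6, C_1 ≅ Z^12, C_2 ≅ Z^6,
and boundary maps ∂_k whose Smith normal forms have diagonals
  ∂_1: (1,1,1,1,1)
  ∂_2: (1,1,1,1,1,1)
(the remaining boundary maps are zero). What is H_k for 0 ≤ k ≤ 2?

H_0: b_0 = 6 − 0 − 5 = 1; torsion from ∂_1 factors > 1: none. So H_0 ≅ Z.
H_1: b_1 = 12 − 5 − 6 = 1; torsion from ∂_2 factors > 1: none. So H_1 ≅ Z.
H_2: b_2 = 6 − 6 − 0 = 0; torsion from ∂_3 factors > 1: none. So H_2 ≅ 0.

H_0 ≅ Z,  H_1 ≅ Z,  H_2 = 0.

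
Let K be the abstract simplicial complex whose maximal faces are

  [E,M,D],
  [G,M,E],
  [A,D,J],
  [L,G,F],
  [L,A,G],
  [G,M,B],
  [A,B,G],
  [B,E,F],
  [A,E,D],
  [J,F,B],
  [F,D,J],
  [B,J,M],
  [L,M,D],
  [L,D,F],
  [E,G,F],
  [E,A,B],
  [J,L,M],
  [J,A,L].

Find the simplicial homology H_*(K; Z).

Take the total order A < B < D < E < F < G < J < L < M on the vertex set. Then K (dimension 2) consists of the simplices:

  0-simplices (9): A, B, D, E, F, G, J, L, M
  1-simplices (27): AB, AD, AE, AG, AJ, AL, BE, BF, BG, BJ, BM, DE, DF, DJ, DL, DM, EF, EG, EM, FG, FJ, FL, GL, GM, JL, JM, LM
  2-simplices (18): ABE, ABG, ADE, ADJ, AGL, AJL, BEF, BFJ, BGM, BJM, DEM, DFJ, DFL, DLM, EFG, EGM, FGL, JLM

giving chain groups C_0 ≅ Z^9, C_1 ≅ Z^27, C_2 ≅ Z^18.

∂_1: C_1 → C_0 maps an edge to its endpoints' difference, ∂[p,q] = q − p. For instance
  ∂FG = G − F.
This gives a 9×27 integer matrix of rank 8; reducing to Smith normal form yields diagonal entries (1,1,1,1,1,1,1,1).

Boundary ∂_2: C_2 → C_1 maps a triangle to the signed sum of its edges. For instance
  ∂FGL = GL − FL + FG,
  ∂ADJ = DJ − AJ + AD.
The 27×18 boundary matrix has rank 18 and Smith normal form diag(1,1,1,1,1,1,1,1,1,1,1,1,1,1,1,1,1,2).

Now H_k = ker ∂_k / im ∂_{k+1}, so:

  H_0: rank C_0 − rank ∂_1 = 9 − 8 = 1, and the invariant factors of ∂_1 are all 1, so H_0 ≅ Z.
  H_1: rank ker ∂_1 − rank ∂_2 = (27 − 8) − 18 = 1, and ∂_2 has invariant factor 2 > 1, so H_1 ≅ Z ⊕ Z/2.
  H_2: rank ker ∂_2 − rank ∂_3 = (18 − 18) − 0 = 0, and there is no ∂_3, so H_2 ≅ 0.

H_0 = Z,  H_1 = Z ⊕ Z/2,  H_2 = 0.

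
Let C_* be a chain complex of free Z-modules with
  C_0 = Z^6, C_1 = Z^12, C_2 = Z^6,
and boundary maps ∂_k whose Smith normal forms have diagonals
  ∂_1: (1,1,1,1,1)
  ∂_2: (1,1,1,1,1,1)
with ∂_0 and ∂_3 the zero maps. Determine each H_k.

H_0 ≅ Z,  H_1 ≅ Z,  H_2 = 0.

H_0: b_0 = 6 − 0 − 5 = 1; torsion from ∂_1 factors > 1: none. So H_0 ≅ Z.
H_1: b_1 = 12 − 5 − 6 = 1; torsion from ∂_2 factors > 1: none. So H_1 ≅ Z.
H_2: b_2 = 6 − 6 − 0 = 0; torsion from ∂_3 factors > 1: none. So H_2 ≅ 0.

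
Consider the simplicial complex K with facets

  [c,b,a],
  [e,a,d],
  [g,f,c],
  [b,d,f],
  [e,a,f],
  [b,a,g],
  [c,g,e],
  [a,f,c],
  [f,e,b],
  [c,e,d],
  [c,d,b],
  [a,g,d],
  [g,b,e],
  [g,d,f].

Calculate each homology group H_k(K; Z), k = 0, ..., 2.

H_0 = Z,  H_1 = Z^2,  H_2 = Z.

Take the total order a < b < c < d < e < f < g on the vertex set. Then K (dimension 2) consists of the simplices:

  0-simplices (7): a, b, c, d, e, f, g
  1-simplices (21): ab, ac, ad, ae, af, ag, bc, bd, be, bf, bg, cd, ce, cf, cg, de, df, dg, ef, eg, fg
  2-simplices (14): abc, abg, acf, ade, adg, aef, bcd, bdf, bef, beg, cde, ceg, cfg, dfg

giving chain groups C_0 ≅ Z^7, C_1 ≅ Z^21, C_2 ≅ Z^14.

The boundary map ∂_1: C_1 → C_0 maps an edge to its endpoints' difference, ∂[p,q] = q − p.
This gives a 7×21 integer matrix of rank 6; reducing to Smith normal form yields diagonal entries (1,1,1,1,1,1).

Boundary ∂_2: C_2 → C_1 sends each 2-simplex [p,q,r] to [q,r] − [p,r] + [p,q]. For instance
  ∂cfg = fg − cg + cf,
  ∂ceg = eg − cg + ce.
The 21×14 boundary matrix has rank 13 and Smith normal form diag(1,1,1,1,1,1,1,1,1,1,1,1,1).

Reading off H_k = ker ∂_k / im ∂_{k+1}:

  H_0: rank C_0 − rank ∂_1 = 7 − 6 = 1, and the invariant factors of ∂_1 are all 1, so H_0 = Z.
  H_1: rank ker ∂_1 − rank ∂_2 = (21 − 6) − 13 = 2, and the invariant factors of ∂_2 are all 1, so H_1 = Z^2.
  H_2: rank ker ∂_2 − rank ∂_3 = (14 − 13) − 0 = 1, and there is no ∂_3, so H_2 = Z.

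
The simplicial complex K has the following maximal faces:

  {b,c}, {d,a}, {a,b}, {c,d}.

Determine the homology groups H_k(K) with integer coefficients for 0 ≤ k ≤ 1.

We work with the vertex ordering a < b < c < d. The simplices of K, each written with vertices in increasing order, are:

  0-simplices (4): a, b, c, d
  1-simplices (4): ab, ad, bc, cd

so the chain groups are C_0 ≅ Z^4, C_1 ≅ Z^4.

∂_1: C_1 → C_0 is given by ∂[p,q] = [q] − [p]. For instance
  ∂ad = d − a.
This gives a 4×4 integer matrix of rank 3; reducing to Smith normal form yields diagonal entries (1,1,1).

Computing H_k = (kernel of ∂_k) / (image of ∂_{k+1}):

  H_0: rank C_0 − rank ∂_1 = 4 − 3 = 1, and the invariant factors of ∂_1 are all 1, so H_0 ≅ Z.
  H_1: rank ker ∂_1 − rank ∂_2 = (4 − 3) − 0 = 1, and there is no ∂_2, so H_1 ≅ Z.

As a check, the Euler characteristic is 4 − 4 = 0, which agrees with 1 − 1 = 0.
(K is a triangulation of the circle S^1.)

H_0 = Z,  H_1 = Z.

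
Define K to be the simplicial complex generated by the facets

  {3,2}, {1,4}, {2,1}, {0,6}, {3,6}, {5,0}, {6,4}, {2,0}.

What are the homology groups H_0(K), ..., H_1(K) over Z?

H_0 ≅ Z,  H_1 ≅ Z^2.

We work with the vertex ordering 0 < 1 < 2 < 3 < 4 < 5 < 6. The simplices of K, each written with vertices in increasing order, are:

  0-simplices (7): [0], [1], [2], [3], [4], [5], [6]
  1-simplices (8): [0,2], [0,5], [0,6], [1,2], [1,4], [2,3], [3,6], [4,6]

Hence C_0 ≅ Z^7, C_1 ≅ Z^8.

The boundary map ∂_1: C_1 → C_0 maps an edge to its endpoints' difference, ∂[p,q] = q − p.
As a 7×8 matrix over Z this has rank 6, with invariant factors (1,1,1,1,1,1).

Reading off H_k = ker ∂_k / im ∂_{k+1}:

  H_0: rank C_0 − rank ∂_1 = 7 − 6 = 1, and the invariant factors of ∂_1 are all 1, so H_0 ≅ Z.
  H_1: rank ker ∂_1 − rank ∂_2 = (8 − 6) − 0 = 2, and there is no ∂_2, so H_1 ≅ Z^2.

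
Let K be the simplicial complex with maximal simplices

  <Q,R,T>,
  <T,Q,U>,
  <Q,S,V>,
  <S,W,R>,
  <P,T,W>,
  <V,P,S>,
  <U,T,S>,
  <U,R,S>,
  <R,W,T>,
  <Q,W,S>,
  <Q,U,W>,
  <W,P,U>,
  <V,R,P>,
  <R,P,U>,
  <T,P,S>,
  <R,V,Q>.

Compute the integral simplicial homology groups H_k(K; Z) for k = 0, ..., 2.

H_0 ≅ Z,  H_1 ≅ Z^2,  H_2 ≅ Z.

We work with the vertex ordering P < Q < R < S < T < U < V < W. The simplices of K, each written with vertices in increasing order, are:

  0-simplices (8): P, Q, R, S, T, U, V, W
  1-simplices (24): PR, PS, PT, PU, PV, PW, QR, QS, QT, QU, QV, QW, RS, RT, RU, RV, RW, ST, SU, SV, SW, TU, TW, UW
  2-simplices (16): PRU, PRV, PST, PSV, PTW, PUW, QRT, QRV, QSV, QSW, QTU, QUW, RSU, RSW, RTW, STU

Hence C_0 ≅ Z^8, C_1 ≅ Z^24, C_2 ≅ Z^16.

The boundary map ∂_1: C_1 → C_0 maps an edge to its endpoints' difference, ∂[p,q] = q − p. For instance
  ∂QR = R − Q.
As a 8×24 matrix over Z this has rank 7, with invariant factors (1,1,1,1,1,1,1).

Boundary ∂_2: C_2 → C_1 acts by ∂[p,q,r] = [q,r] − [p,r] + [p,q]. For instance
  ∂PSV = SV − PV + PS,
  ∂QSW = SW − QW + QS.
This gives a 24×16 integer matrix of rank 15; reducing to Smith normal form yields diagonal entries (1,1,1,1,1,1,1,1,1,1,1,1,1,1,1).

Reading off H_k = ker ∂_k / im ∂_{k+1}:

  H_0: rank C_0 − rank ∂_1 = 8 − 7 = 1, and the invariant factors of ∂_1 are all 1, so H_0 = Z.
  H_1: rank ker ∂_1 − rank ∂_2 = (24 − 7) − 15 = 2, and the invariant factors of ∂_2 are all 1, so H_1 = Z^2.
  H_2: rank ker ∂_2 − rank ∂_3 = (16 − 15) − 0 = 1, and there is no ∂_3, so H_2 = Z.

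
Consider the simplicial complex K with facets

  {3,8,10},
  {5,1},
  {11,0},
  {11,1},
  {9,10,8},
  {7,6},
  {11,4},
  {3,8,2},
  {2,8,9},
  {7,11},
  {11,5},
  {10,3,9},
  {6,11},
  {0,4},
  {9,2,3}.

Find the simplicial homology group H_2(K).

H_2 ≅ Z.

Order the vertices as 0 < 1 < 2 < 3 < 4 < 5 < 6 < 7 < 8 < 9 < 10 < 11. Listing each simplex with vertices in this order, K has dimension 2 with simplices:

  0-simplices (12): [0], [1], [2], [3], [4], [5], [6], [7], [8], [9], [10], [11]
  1-simplices (18): [0,4], [0,11], [1,5], [1,11], [2,3], [2,8], [2,9], [3,8], [3,9], [3,10], [4,11], [5,11], [6,7], [6,11], [7,11], [8,9], [8,10], [9,10]
  2-simplices (6): [2,3,8], [2,3,9], [2,8,9], [3,8,10], [3,9,10], [8,9,10]

so the chain groups are C_0 ≅ Z^12, C_1 ≅ Z^18, C_2 ≅ Z^6.

Boundary ∂_1: C_1 → C_0 is given by ∂[p,q] = [q] − [p].
The resulting 12×18 matrix has rank 10, and its Smith normal form has invariant factors (1,1,1,1,1,1,1,1,1,1).

The boundary map ∂_2: C_2 → C_1 acts by ∂[p,q,r] = [q,r] − [p,r] + [p,q]. For instance
  ∂[2,8,9] = [8,9] − [2,9] + [2,8],
  ∂[2,3,9] = [3,9] − [2,9] + [2,3].
As a 18×6 matrix over Z this has rank 5, with invariant factors (1,1,1,1,1).

From H_k ≅ ker(∂_k) / im(∂_{k+1}) we obtain:

  H_2: rank ker ∂_2 − rank ∂_3 = (6 − 5) − 0 = 1, and there is no ∂_3, so H_2 ≅ Z.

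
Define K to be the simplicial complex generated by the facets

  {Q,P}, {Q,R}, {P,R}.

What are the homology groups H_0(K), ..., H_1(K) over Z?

H_0 ≅ Z,  H_1 ≅ Z.

Take the total order P < Q < R on the vertex set. Then K (dimension 1) consists of the simplices:

  0-simplices (3): P, Q, R
  1-simplices (3): PQ, PR, QR

giving chain groups C_0 ≅ Z^3, C_1 ≅ Z^3.

∂_1: C_1 → C_0 sends each edge [p,q] (with p < q) to q − p.
The 3×3 boundary matrix has rank 2 and Smith normal form diag(1,1).

Now H_k = ker ∂_k / im ∂_{k+1}, so:

  H_0: rank C_0 − rank ∂_1 = 3 − 2 = 1, and the invariant factors of ∂_1 are all 1, so H_0 ≅ Z.
  H_1: rank ker ∂_1 − rank ∂_2 = (3 − 2) − 0 = 1, and there is no ∂_2, so H_1 ≅ Z.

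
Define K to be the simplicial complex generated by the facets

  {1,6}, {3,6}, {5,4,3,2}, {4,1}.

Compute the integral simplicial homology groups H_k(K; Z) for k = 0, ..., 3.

H_0 = Z,  H_1 = Z,  H_2 = 0,  H_3 = 0.

Order the vertices as 1 < 2 < 3 < 4 < 5 < 6. Listing each simplex with vertices in this order, K has dimension 3 with simplices:

  0-simplices (6): [1], [2], [3], [4], [5], [6]
  1-simplices (9): [1,4], [1,6], [2,3], [2,4], [2,5], [3,4], [3,5], [3,6], [4,5]
  2-simplices (4): [2,3,4], [2,3,5], [2,4,5], [3,4,5]
  3-simplices (1): [2,3,4,5]

Hence C_0 ≅ Z^6, C_1 ≅ Z^9, C_2 ≅ Z^4, C_3 ≅ Z^1.

∂_1: C_1 → C_0 sends each edge [p,q] (with p < q) to q − p.
As a 6×9 matrix over Z this has rank 5, with invariant factors (1,1,1,1,1).

The boundary map ∂_2: C_2 → C_1 sends each 2-simplex [p,q,r] to [q,r] − [p,r] + [p,q]. For instance
  ∂[2,4,5] = [4,5] − [2,5] + [2,4],
  ∂[3,4,5] = [4,5] − [3,5] + [3,4].
The resulting 9×4 matrix has rank 3, and its Smith normal form has invariant factors (1,1,1).

The boundary map ∂_3: C_3 → C_2 sends each 3-simplex σ to the alternating sum Σ_i (−1)^i (σ with its i-th vertex removed). For instance
  ∂[2,3,4,5] = [3,4,5] − [2,4,5] + [2,3,5] − [2,3,4].
The 4×1 boundary matrix has rank 1 and Smith normal form diag(1).

Now H_k = ker ∂_k / im ∂_{k+1}, so:

  H_0: rank C_0 − rank ∂_1 = 6 − 5 = 1, and the invariant factors of ∂_1 are all 1, so H_0 = Z.
  H_1: rank ker ∂_1 − rank ∂_2 = (9 − 5) − 3 = 1, and the invariant factors of ∂_2 are all 1, so H_1 = Z.
  H_2: rank ker ∂_2 − rank ∂_3 = (4 − 3) − 1 = 0, and the invariant factors of ∂_3 are all 1, so H_2 = 0.
  H_3: rank ker ∂_3 − rank ∂_4 = (1 − 1) − 0 = 0, and there is no ∂_4, so H_3 = 0.

As a check, the Euler characteristic is 6 − 9 + 4 − 1 = 0, which agrees with 1 − 1 + 0 − 0 = 0.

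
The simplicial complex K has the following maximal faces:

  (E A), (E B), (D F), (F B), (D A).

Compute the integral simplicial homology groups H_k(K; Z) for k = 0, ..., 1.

H_0 ≅ Z,  H_1 ≅ Z.

Take the total order A < B < D < E < F on the vertex set. Then K (dimension 1) consists of the simplices:

  0-simplices (5): A, B, D, E, F
  1-simplices (5): AD, AE, BE, BF, DF

so the chain groups are C_0 ≅ Z^5, C_1 ≅ Z^5.

Boundary ∂_1: C_1 → C_0 maps an edge to its endpoints' difference, ∂[p,q] = q − p. For instance
  ∂BF = F − B.
The resulting 5×5 matrix has rank 4, and its Smith normal form has invariant factors (1,1,1,1).

Reading off H_k = ker ∂_k / im ∂_{k+1}:

  H_0: rank C_0 − rank ∂_1 = 5 − 4 = 1, and the invariant factors of ∂_1 are all 1, so H_0 = Z.
  H_1: rank ker ∂_1 − rank ∂_2 = (5 − 4) − 0 = 1, and there is no ∂_2, so H_1 = Z.

As a check, the Euler characteristic is 5 − 5 = 0, which agrees with 1 − 1 = 0.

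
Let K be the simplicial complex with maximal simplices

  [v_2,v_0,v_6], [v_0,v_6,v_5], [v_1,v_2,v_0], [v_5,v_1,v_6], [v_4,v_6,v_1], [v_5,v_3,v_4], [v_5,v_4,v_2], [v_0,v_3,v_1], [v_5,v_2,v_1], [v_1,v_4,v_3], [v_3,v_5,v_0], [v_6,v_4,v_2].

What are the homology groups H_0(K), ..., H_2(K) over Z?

H_0 = Z,  H_1 = Z/2,  H_2 = 0.

We work with the vertex ordering v_0 < v_1 < v_2 < v_3 < v_4 < v_5 < v_6. The simplices of K, each written with vertices in increasing order, are:

  0-simplices (7): [v_0], [v_1], [v_2], [v_3], [v_4], [v_5], [v_6]
  1-simplices (18): (18 of them)
  2-simplices (12): (12 of them)

so the chain groups are C_0 ≅ Z^7, C_1 ≅ Z^18, C_2 ≅ Z^12.

∂_1: C_1 → C_0 maps an edge to its endpoints' difference, ∂[p,q] = q − p. For instance
  ∂[v_1,v_2] = [v_2] − [v_1].
As a 7×18 matrix over Z this has rank 6, with invariant factors (1,1,1,1,1,1).

∂_2: C_2 → C_1 sends each 2-simplex [p,q,r] to [q,r] − [p,r] + [p,q]. For instance
  ∂[v_1,v_4,v_6] = [v_4,v_6] − [v_1,v_6] + [v_1,v_4],
  ∂[v_2,v_4,v_5] = [v_4,v_5] − [v_2,v_5] + [v_2,v_4].
As a 18×12 matrix over Z this has rank 12, with invariant factors (1,1,1,1,1,1,1,1,1,1,1,2).

Computing H_k = (kernel of ∂_k) / (image of ∂_{k+1}):

  H_0: rank C_0 − rank ∂_1 = 7 − 6 = 1, and the invariant factors of ∂_1 are all 1, so H_0 = Z.
  H_1: rank ker ∂_1 − rank ∂_2 = (18 − 6) − 12 = 0, and ∂_2 has invariant factor 2 > 1, so H_1 = Z/2.
  H_2: rank ker ∂_2 − rank ∂_3 = (12 − 12) − 0 = 0, and there is no ∂_3, so H_2 = 0.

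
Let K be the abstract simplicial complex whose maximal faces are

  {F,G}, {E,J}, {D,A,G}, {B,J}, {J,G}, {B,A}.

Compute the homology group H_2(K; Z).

H_2 = 0.

We work with the vertex ordering A < B < D < E < F < G < J. The simplices of K, each written with vertices in increasing order, are:

  0-simplices (7): A, B, D, E, F, G, J
  1-simplices (8): AB, AD, AG, BJ, DG, EJ, FG, GJ
  2-simplices (1): ADG

giving chain groups C_0 ≅ Z^7, C_1 ≅ Z^8, C_2 ≅ Z^1.

The boundary map ∂_1: C_1 → C_0 sends each edge [p,q] (with p < q) to q − p. For instance
  ∂EJ = J − E.
The resulting 7×8 matrix has rank 6, and its Smith normal form has invariant factors (1,1,1,1,1,1).

The boundary map ∂_2: C_2 → C_1 acts by ∂[p,q,r] = [q,r] − [p,r] + [p,q]. For instance
  ∂ADG = DG − AG + AD.
The resulting 8×1 matrix has rank 1, and its Smith normal form has invariant factors (1).

From H_k ≅ ker(∂_k) / im(∂_{k+1}) we obtain:

  H_2: rank ker ∂_2 − rank ∂_3 = (1 − 1) − 0 = 0, and there is no ∂_3, so H_2 ≅ 0.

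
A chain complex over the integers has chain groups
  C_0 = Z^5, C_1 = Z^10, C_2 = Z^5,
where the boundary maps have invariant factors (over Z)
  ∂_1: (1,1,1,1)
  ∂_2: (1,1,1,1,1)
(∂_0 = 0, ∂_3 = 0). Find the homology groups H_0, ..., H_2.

H_0: b_0 = 5 − 0 − 4 = 1; torsion from ∂_1 factors > 1: none. So H_0 ≅ Z.
H_1: b_1 = 10 − 4 − 5 = 1; torsion from ∂_2 factors > 1: none. So H_1 ≅ Z.
H_2: b_2 = 5 − 5 − 0 = 0; torsion from ∂_3 factors > 1: none. So H_2 ≅ 0.

H_0 ≅ Z,  H_1 ≅ Z,  H_2 = 0.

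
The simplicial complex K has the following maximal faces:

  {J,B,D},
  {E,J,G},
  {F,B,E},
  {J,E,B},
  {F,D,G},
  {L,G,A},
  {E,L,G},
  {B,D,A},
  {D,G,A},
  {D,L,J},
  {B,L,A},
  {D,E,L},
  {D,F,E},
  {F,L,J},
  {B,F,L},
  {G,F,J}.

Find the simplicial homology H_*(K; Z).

H_0 ≅ Z,  H_1 ≅ Z^2,  H_2 ≅ Z.

Fix the vertex order A < B < D < E < F < G < J < L and write every simplex with vertices in increasing order. Then dim K = 2 and the simplices of K are:

  0-simplices (8): A, B, D, E, F, G, J, L
  1-simplices (24): AB, AD, AG, AL, BD, BE, BF, BJ, BL, DE, DF, DG, DJ, DL, EF, EG, EJ, EL, FG, FJ, FL, GJ, GL, JL
  2-simplices (16): ABD, ABL, ADG, AGL, BDJ, BEF, BEJ, BFL, DEF, DEL, DFG, DJL, EGJ, EGL, FGJ, FJL

so the chain groups are C_0 ≅ Z^8, C_1 ≅ Z^24, C_2 ≅ Z^16.

Boundary ∂_1: C_1 → C_0 maps an edge to its endpoints' difference, ∂[p,q] = q − p.
This gives a 8×24 integer matrix of rank 7; reducing to Smith normal form yields diagonal entries (1,1,1,1,1,1,1).

Boundary ∂_2: C_2 → C_1 acts by ∂[p,q,r] = [q,r] − [p,r] + [p,q]. For instance
  ∂DEL = EL − DL + DE,
  ∂EGJ = GJ − EJ + EG.
The 24×16 boundary matrix has rank 15 and Smith normal form diag(1,1,1,1,1,1,1,1,1,1,1,1,1,1,1).

Computing H_k = (kernel of ∂_k) / (image of ∂_{k+1}):

  H_0: rank C_0 − rank ∂_1 = 8 − 7 = 1, and the invariant factors of ∂_1 are all 1, so H_0 ≅ Z.
  H_1: rank ker ∂_1 − rank ∂_2 = (24 − 7) − 15 = 2, and the invariant factors of ∂_2 are all 1, so H_1 ≅ Z^2.
  H_2: rank ker ∂_2 − rank ∂_3 = (16 − 15) − 0 = 1, and there is no ∂_3, so H_2 ≅ Z.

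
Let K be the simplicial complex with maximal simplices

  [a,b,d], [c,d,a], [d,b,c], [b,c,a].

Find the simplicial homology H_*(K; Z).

Order the vertices as a < b < c < d. Listing each simplex with vertices in this order, K has dimension 2 with simplices:

  0-simplices (4): a, b, c, d
  1-simplices (6): ab, ac, ad, bc, bd, cd
  2-simplices (4): abc, abd, acd, bcd

Hence C_0 ≅ Z^4, C_1 ≅ Z^6, C_2 ≅ Z^4.

The boundary map ∂_1: C_1 → C_0 maps an edge to its endpoints' difference, ∂[p,q] = q − p. For instance
  ∂bd = d − b.
The 4×6 boundary matrix has rank 3 and Smith normal form diag(1,1,1).

Boundary ∂_2: C_2 → C_1 acts by ∂[p,q,r] = [q,r] − [p,r] + [p,q]. For instance
  ∂bcd = cd − bd + bc,
  ∂abc = bc − ac + ab.
The resulting 6×4 matrix has rank 3, and its Smith normal form has invariant factors (1,1,1).

Now H_k = ker ∂_k / im ∂_{k+1}, so:

  H_0: rank C_0 − rank ∂_1 = 4 − 3 = 1, and the invariant factors of ∂_1 are all 1, so H_0 = Z.
  H_1: rank ker ∂_1 − rank ∂_2 = (6 − 3) − 3 = 0, and the invariant factors of ∂_2 are all 1, so H_1 = 0.
  H_2: rank ker ∂_2 − rank ∂_3 = (4 − 3) − 0 = 1, and there is no ∂_3, so H_2 = Z.

As a check, the Euler characteristic is 4 − 6 + 4 = 2, which agrees with 1 − 0 + 1 = 2.

H_0 = Z,  H_1 = 0,  H_2 = Z.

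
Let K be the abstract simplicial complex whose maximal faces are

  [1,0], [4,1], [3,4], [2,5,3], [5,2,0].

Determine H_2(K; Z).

Fix the vertex order 0 < 1 < 2 < 3 < 4 < 5 and write every simplex with vertices in increasing order. Then dim K = 2 and the simplices of K are:

  0-simplices (6): [0], [1], [2], [3], [4], [5]
  1-simplices (8): [0,1], [0,2], [0,5], [1,4], [2,3], [2,5], [3,4], [3,5]
  2-simplices (2): [0,2,5], [2,3,5]

giving chain groups C_0 ≅ Z^6, C_1 ≅ Z^8, C_2 ≅ Z^2.

Boundary ∂_1: C_1 → C_0 is given by ∂[p,q] = [q] − [p].
The resulting 6×8 matrix has rank 5, and its Smith normal form has invariant factors (1,1,1,1,1).

Boundary ∂_2: C_2 → C_1 acts by ∂[p,q,r] = [q,r] − [p,r] + [p,q]. For instance
  ∂[2,3,5] = [3,5] − [2,5] + [2,3],
  ∂[0,2,5] = [2,5] − [0,5] + [0,2].
As a 8×2 matrix over Z this has rank 2, with invariant factors (1,1).

From H_k ≅ ker(∂_k) / im(∂_{k+1}) we obtain:

  H_2: rank ker ∂_2 − rank ∂_3 = (2 − 2) − 0 = 0, and there is no ∂_3, so H_2 ≅ 0.

H_2 = 0.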